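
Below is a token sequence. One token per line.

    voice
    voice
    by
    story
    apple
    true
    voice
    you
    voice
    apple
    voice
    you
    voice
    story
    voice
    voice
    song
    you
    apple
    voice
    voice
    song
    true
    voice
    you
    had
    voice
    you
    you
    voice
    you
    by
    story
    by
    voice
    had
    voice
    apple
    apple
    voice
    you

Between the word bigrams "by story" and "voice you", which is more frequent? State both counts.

"by story": 2 occurrences
"voice you": 6 occurrences

"voice you" (6 vs 2)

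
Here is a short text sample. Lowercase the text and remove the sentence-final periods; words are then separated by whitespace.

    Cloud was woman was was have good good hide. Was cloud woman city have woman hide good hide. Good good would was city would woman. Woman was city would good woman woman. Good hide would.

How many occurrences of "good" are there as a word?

Scanning the 35 tokens for "good":
  position 7: good
  position 8: good
  position 17: good
  position 19: good
  position 20: good
  position 30: good
  position 33: good

7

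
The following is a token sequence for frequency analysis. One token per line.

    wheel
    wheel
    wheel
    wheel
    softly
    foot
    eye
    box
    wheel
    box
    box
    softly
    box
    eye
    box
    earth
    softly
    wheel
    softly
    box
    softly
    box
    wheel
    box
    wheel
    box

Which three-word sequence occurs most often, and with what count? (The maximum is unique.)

Trigram frequencies (highest first):
  box wheel box: 3
  wheel wheel wheel: 2
  box softly box: 2
  wheel wheel softly: 1
  wheel softly foot: 1
  softly foot eye: 1
  … (14 more, each ≤ 1)

"box wheel box", 3 times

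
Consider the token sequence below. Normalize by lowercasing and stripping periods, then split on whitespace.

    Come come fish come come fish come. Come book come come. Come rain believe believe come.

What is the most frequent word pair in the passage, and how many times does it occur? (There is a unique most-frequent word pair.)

Bigram frequencies (highest first):
  come come: 5
  come fish: 2
  fish come: 2
  come book: 1
  book come: 1
  come rain: 1
  … (3 more, each ≤ 1)

"come come", 5 times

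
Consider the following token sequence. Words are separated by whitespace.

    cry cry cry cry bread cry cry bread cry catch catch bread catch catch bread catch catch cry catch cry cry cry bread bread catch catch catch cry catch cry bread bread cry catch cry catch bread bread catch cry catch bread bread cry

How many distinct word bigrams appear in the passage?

44 tokens → 43 bigram windows in total.
Repeated bigrams (each contributes count−1 duplicates):
  catch cry: 6
  cry catch: 6
  cry cry: 6
  catch catch: 5
  bread bread: 4
  bread catch: 4
  bread cry: 4
  catch bread: 4
  … (1 more repeated)
34 duplicate windows → 43 − 34 = 9 distinct.

9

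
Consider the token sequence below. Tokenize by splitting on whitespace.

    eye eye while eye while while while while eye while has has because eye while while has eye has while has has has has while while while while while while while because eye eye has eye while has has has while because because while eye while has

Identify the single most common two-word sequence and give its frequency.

Bigram frequencies (highest first):
  while while: 10
  eye while: 6
  has has: 6
  while has: 5
  while eye: 3
  has while: 3
  … (8 more, each ≤ 2)

"while while", 10 times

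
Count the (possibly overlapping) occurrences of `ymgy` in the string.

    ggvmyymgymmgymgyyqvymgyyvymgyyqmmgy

4

Sliding a length-4 window over the 35 characters (32 positions):
  position 6–9: ymgy
  position 13–16: ymgy
  position 20–23: ymgy
  position 26–29: ymgy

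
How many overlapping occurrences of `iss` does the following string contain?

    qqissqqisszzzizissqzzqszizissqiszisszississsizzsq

Sliding a length-3 window over the 49 characters (47 positions):
  position 3–5: iss
  position 8–10: iss
  position 16–18: iss
  position 27–29: iss
  position 34–36: iss
  position 38–40: iss
  position 41–43: iss

7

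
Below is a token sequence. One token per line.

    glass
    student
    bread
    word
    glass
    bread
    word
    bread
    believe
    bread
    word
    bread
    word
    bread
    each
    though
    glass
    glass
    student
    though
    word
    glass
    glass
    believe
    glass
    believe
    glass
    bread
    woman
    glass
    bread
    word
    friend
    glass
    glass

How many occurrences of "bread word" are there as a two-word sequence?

Scanning the 34 overlapping bigram windows for "bread word":
  position 3–4: bread word
  position 6–7: bread word
  position 10–11: bread word
  position 12–13: bread word
  position 31–32: bread word

5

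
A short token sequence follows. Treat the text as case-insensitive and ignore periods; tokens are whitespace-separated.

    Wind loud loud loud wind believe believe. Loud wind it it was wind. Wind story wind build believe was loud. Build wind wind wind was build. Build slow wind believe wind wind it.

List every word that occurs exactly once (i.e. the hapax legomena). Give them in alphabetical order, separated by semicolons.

Unigram counts meeting the condition (exactly once (i.e. the hapax legomena)):
  slow: 1
  story: 1

slow; story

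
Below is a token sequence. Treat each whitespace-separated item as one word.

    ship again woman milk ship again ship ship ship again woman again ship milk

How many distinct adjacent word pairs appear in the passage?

14 tokens → 13 bigram windows in total.
Repeated bigrams (each contributes count−1 duplicates):
  ship again: 3
  again ship: 2
  again woman: 2
  ship ship: 2
5 duplicate windows → 13 − 5 = 8 distinct.

8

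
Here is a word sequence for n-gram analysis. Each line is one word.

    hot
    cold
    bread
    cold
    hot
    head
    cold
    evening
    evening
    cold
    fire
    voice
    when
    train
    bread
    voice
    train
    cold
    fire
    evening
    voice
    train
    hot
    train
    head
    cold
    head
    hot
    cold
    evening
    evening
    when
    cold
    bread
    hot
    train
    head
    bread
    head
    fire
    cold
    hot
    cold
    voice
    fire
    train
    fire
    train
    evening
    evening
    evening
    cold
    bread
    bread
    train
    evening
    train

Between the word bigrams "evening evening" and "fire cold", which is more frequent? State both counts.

"evening evening" (4 vs 1)

"evening evening": 4 occurrences
"fire cold": 1 occurrence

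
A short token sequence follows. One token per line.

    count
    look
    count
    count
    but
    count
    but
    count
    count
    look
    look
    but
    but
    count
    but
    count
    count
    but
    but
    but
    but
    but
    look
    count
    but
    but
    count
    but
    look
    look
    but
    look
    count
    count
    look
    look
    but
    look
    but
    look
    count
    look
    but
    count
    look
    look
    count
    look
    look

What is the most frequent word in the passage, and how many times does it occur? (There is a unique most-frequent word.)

Unigram frequencies (highest first):
  but: 17
  count: 16
  look: 16

"but", 17 times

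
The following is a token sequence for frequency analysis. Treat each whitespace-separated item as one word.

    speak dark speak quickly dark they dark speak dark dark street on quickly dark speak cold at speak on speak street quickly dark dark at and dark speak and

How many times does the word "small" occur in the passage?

Scanning the 29 tokens for "small":
  (none found)

0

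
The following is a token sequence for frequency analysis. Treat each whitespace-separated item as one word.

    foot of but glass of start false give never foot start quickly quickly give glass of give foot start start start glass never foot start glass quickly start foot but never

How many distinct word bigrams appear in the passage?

31 tokens → 30 bigram windows in total.
Repeated bigrams (each contributes count−1 duplicates):
  foot start: 3
  glass of: 2
  never foot: 2
  start glass: 2
  start start: 2
6 duplicate windows → 30 − 6 = 24 distinct.

24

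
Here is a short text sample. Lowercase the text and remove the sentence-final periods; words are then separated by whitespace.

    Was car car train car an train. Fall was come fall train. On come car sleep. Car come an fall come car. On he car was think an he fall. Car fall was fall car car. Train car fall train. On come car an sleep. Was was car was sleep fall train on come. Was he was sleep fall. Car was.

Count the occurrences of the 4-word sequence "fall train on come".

3

Scanning the 58 overlapping 4-gram windows for "fall train on come":
  position 11–14: fall train on come
  position 39–42: fall train on come
  position 51–54: fall train on come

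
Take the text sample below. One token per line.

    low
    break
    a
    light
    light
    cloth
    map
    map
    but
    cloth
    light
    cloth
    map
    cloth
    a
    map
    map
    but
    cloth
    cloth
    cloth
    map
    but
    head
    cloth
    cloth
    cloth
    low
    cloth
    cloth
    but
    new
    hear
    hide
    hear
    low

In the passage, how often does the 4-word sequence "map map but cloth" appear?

2

Scanning the 33 overlapping 4-gram windows for "map map but cloth":
  position 7–10: map map but cloth
  position 16–19: map map but cloth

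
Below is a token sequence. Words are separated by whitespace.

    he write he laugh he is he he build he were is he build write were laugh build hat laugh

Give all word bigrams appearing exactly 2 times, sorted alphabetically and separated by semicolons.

he build; is he

Bigram counts meeting the condition (exactly 2 times):
  he build: 2
  is he: 2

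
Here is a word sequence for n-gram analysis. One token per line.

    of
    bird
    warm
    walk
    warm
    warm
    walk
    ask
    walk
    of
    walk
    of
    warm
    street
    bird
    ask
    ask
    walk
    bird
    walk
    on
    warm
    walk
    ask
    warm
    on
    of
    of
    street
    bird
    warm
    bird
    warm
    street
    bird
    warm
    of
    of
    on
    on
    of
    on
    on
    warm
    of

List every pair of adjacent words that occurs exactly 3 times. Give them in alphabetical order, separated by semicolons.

Bigram counts meeting the condition (exactly 3 times):
  street bird: 3
  warm walk: 3

street bird; warm walk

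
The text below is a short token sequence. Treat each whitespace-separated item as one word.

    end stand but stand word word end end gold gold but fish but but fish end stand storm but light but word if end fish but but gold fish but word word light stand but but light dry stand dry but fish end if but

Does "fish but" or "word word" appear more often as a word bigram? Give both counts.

"fish but": 3 occurrences
"word word": 2 occurrences

"fish but" (3 vs 2)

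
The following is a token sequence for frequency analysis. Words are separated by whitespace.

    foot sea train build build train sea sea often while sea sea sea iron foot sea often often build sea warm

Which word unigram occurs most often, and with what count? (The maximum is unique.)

Unigram frequencies (highest first):
  sea: 8
  build: 3
  often: 3
  foot: 2
  train: 2
  while: 1
  … (2 more, each ≤ 1)

"sea", 8 times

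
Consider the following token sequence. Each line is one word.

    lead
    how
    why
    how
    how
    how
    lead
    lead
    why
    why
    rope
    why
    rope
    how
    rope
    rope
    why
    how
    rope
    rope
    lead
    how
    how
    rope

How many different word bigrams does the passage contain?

14

24 tokens → 23 bigram windows in total.
Repeated bigrams (each contributes count−1 duplicates):
  how how: 3
  how rope: 3
  lead how: 2
  rope rope: 2
  rope why: 2
  why how: 2
  why rope: 2
9 duplicate windows → 23 − 9 = 14 distinct.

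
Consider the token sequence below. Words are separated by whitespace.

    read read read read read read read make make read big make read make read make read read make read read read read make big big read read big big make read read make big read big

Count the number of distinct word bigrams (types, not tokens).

9

37 tokens → 36 bigram windows in total.
Repeated bigrams (each contributes count−1 duplicates):
  read read: 12
  make read: 6
  read make: 6
  read big: 3
  big big: 2
  big make: 2
  big read: 2
  make big: 2
27 duplicate windows → 36 − 27 = 9 distinct.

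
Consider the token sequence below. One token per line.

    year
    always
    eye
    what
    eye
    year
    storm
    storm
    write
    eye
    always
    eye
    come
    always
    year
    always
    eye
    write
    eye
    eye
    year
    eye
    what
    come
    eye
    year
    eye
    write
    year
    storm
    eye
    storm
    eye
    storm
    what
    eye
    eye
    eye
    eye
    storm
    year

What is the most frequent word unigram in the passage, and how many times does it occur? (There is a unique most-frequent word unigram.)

Unigram frequencies (highest first):
  eye: 16
  year: 7
  storm: 6
  always: 4
  what: 3
  write: 3
  … (1 more, each ≤ 2)

"eye", 16 times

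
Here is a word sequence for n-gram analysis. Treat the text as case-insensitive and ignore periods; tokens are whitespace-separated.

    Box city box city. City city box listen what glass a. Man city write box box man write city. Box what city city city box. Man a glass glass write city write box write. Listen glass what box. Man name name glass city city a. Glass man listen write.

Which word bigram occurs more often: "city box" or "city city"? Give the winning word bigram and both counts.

"city box": 4 occurrences
"city city": 5 occurrences

"city city" (5 vs 4)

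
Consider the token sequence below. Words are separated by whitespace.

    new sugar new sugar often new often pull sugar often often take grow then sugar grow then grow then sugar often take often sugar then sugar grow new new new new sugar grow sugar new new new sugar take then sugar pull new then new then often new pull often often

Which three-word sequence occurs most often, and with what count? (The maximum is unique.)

"new new new", 3 times

Trigram frequencies (highest first):
  new new new: 3
  grow then sugar: 2
  then sugar grow: 2
  new new sugar: 2
  new sugar new: 1
  sugar new sugar: 1
  … (38 more, each ≤ 1)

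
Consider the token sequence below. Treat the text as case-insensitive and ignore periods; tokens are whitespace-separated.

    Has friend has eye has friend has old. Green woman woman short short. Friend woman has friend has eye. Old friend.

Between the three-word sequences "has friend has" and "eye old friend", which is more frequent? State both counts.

"has friend has": 3 occurrences
"eye old friend": 1 occurrence

"has friend has" (3 vs 1)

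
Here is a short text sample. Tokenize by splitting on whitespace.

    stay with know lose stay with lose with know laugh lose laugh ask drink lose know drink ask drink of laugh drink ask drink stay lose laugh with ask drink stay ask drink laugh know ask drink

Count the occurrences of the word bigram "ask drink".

6

Scanning the 36 overlapping bigram windows for "ask drink":
  position 13–14: ask drink
  position 18–19: ask drink
  position 23–24: ask drink
  position 29–30: ask drink
  position 32–33: ask drink
  position 36–37: ask drink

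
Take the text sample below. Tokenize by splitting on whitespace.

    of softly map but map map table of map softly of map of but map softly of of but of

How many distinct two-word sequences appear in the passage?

14

20 tokens → 19 bigram windows in total.
Repeated bigrams (each contributes count−1 duplicates):
  but map: 2
  map softly: 2
  of but: 2
  of map: 2
  softly of: 2
5 duplicate windows → 19 − 5 = 14 distinct.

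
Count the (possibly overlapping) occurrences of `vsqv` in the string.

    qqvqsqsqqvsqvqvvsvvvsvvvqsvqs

Sliding a length-4 window over the 29 characters (26 positions):
  position 10–13: vsqv

1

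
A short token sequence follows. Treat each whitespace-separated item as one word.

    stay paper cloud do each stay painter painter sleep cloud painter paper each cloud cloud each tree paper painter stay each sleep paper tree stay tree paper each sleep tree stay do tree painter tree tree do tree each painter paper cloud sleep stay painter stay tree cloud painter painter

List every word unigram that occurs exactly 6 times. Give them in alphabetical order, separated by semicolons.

cloud; each; paper

Unigram counts meeting the condition (exactly 6 times):
  cloud: 6
  each: 6
  paper: 6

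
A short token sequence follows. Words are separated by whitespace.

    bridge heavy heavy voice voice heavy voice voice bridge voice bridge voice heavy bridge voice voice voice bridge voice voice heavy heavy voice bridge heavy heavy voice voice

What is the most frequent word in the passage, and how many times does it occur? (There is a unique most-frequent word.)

"voice", 14 times

Unigram frequencies (highest first):
  voice: 14
  heavy: 8
  bridge: 6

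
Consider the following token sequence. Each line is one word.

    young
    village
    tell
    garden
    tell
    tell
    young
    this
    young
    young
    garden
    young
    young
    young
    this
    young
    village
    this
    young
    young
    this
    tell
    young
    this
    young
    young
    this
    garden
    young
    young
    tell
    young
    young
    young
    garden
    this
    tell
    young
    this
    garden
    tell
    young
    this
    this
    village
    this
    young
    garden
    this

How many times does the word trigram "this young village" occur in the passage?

1

Scanning the 47 overlapping trigram windows for "this young village":
  position 15–17: this young village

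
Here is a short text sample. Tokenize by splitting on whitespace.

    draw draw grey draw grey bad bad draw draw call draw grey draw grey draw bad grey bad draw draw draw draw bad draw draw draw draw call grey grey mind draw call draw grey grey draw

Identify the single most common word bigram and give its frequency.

Bigram frequencies (highest first):
  draw draw: 8
  draw grey: 5
  grey draw: 4
  bad draw: 3
  draw call: 3
  grey bad: 2
  … (8 more, each ≤ 2)

"draw draw", 8 times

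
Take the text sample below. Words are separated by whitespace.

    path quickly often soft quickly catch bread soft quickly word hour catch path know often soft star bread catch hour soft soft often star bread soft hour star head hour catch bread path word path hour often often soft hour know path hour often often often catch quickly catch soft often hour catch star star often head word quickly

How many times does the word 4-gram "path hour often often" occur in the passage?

Scanning the 56 overlapping 4-gram windows for "path hour often often":
  position 35–38: path hour often often
  position 42–45: path hour often often

2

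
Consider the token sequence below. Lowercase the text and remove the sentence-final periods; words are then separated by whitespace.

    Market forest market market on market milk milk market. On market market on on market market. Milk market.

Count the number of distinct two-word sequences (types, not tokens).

9

18 tokens → 17 bigram windows in total.
Repeated bigrams (each contributes count−1 duplicates):
  market market: 3
  market on: 3
  on market: 3
  market milk: 2
  milk market: 2
8 duplicate windows → 17 − 8 = 9 distinct.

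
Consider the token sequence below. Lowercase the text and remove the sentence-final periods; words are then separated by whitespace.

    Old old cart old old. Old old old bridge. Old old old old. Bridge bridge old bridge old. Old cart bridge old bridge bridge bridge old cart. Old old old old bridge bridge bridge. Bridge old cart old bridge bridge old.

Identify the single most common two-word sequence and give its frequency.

Bigram frequencies (highest first):
  old old: 12
  bridge old: 7
  bridge bridge: 7
  old bridge: 6
  old cart: 4
  cart old: 3
  … (1 more, each ≤ 1)

"old old", 12 times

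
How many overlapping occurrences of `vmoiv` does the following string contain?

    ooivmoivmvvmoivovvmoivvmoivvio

4

Sliding a length-5 window over the 30 characters (26 positions):
  position 4–8: vmoiv
  position 11–15: vmoiv
  position 18–22: vmoiv
  position 23–27: vmoiv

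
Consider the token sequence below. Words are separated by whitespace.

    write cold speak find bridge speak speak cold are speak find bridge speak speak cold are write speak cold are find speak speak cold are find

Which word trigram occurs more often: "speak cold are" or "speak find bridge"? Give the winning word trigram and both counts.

"speak cold are": 4 occurrences
"speak find bridge": 2 occurrences

"speak cold are" (4 vs 2)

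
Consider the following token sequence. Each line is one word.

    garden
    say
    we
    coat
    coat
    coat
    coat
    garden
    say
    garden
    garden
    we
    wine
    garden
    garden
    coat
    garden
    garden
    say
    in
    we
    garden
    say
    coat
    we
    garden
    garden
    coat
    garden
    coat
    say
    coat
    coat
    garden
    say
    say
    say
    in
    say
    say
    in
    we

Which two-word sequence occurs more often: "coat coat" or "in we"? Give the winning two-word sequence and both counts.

"coat coat" (4 vs 2)

"coat coat": 4 occurrences
"in we": 2 occurrences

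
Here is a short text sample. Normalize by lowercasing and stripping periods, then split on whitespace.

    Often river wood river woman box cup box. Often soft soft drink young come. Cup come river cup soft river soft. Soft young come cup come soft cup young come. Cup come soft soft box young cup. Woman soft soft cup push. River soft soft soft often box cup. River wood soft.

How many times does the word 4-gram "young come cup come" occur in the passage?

3

Scanning the 49 overlapping 4-gram windows for "young come cup come":
  position 13–16: young come cup come
  position 23–26: young come cup come
  position 29–32: young come cup come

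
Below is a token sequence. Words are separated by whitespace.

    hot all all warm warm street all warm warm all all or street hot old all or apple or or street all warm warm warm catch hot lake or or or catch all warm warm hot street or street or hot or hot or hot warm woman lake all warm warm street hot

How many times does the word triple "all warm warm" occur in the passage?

5

Scanning the 51 overlapping trigram windows for "all warm warm":
  position 3–5: all warm warm
  position 7–9: all warm warm
  position 22–24: all warm warm
  position 33–35: all warm warm
  position 49–51: all warm warm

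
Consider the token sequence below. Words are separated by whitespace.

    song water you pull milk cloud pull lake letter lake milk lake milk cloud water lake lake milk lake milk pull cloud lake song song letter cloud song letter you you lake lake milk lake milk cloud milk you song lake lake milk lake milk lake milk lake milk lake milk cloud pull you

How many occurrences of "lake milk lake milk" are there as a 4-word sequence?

7

Scanning the 51 overlapping 4-gram windows for "lake milk lake milk":
  position 10–13: lake milk lake milk
  position 17–20: lake milk lake milk
  position 33–36: lake milk lake milk
  position 42–45: lake milk lake milk
  position 44–47: lake milk lake milk
  position 46–49: lake milk lake milk
  position 48–51: lake milk lake milk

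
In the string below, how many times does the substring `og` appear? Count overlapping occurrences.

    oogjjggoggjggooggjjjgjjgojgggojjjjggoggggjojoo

Sliding a length-2 window over the 46 characters (45 positions):
  position 2–3: og
  position 8–9: og
  position 15–16: og
  position 37–38: og

4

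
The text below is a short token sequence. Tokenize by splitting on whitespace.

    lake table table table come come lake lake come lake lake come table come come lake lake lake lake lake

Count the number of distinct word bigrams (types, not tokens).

20 tokens → 19 bigram windows in total.
Repeated bigrams (each contributes count−1 duplicates):
  lake lake: 6
  come lake: 3
  come come: 2
  lake come: 2
  table come: 2
  table table: 2
11 duplicate windows → 19 − 11 = 8 distinct.

8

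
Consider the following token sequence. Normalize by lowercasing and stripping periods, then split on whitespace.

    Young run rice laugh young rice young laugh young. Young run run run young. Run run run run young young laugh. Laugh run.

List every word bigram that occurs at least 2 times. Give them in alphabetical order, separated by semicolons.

laugh young; run run; run young; young laugh; young run; young young

Bigram counts meeting the condition (at least 2 times):
  laugh young: 2
  run run: 5
  run young: 2
  young laugh: 2
  young run: 3
  young young: 2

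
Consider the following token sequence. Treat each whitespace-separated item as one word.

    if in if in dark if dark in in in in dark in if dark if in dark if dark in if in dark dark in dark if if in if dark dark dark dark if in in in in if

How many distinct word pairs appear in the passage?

41 tokens → 40 bigram windows in total.
Repeated bigrams (each contributes count−1 duplicates):
  if in: 6
  in in: 6
  dark if: 5
  in dark: 5
  in if: 5
  dark dark: 4
  dark in: 4
  if dark: 4
31 duplicate windows → 40 − 31 = 9 distinct.

9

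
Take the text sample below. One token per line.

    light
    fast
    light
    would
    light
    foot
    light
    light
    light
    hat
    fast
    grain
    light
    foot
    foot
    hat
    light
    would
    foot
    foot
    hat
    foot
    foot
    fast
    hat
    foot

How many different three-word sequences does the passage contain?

26 tokens → 24 trigram windows in total.
Repeated trigrams (each contributes count−1 duplicates):
  foot foot hat: 2
1 duplicate windows → 24 − 1 = 23 distinct.

23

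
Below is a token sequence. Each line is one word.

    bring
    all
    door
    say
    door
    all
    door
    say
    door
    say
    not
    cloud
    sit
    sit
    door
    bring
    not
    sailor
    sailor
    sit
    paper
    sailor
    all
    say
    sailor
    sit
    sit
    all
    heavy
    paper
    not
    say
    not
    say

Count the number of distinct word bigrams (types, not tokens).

34 tokens → 33 bigram windows in total.
Repeated bigrams (each contributes count−1 duplicates):
  door say: 3
  all door: 2
  not say: 2
  sailor sit: 2
  say door: 2
  say not: 2
  sit sit: 2
8 duplicate windows → 33 − 8 = 25 distinct.

25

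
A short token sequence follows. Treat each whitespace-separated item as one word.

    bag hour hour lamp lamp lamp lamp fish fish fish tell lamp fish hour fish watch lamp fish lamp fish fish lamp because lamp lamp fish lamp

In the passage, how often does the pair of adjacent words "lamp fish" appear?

5

Scanning the 26 overlapping bigram windows for "lamp fish":
  position 7–8: lamp fish
  position 12–13: lamp fish
  position 17–18: lamp fish
  position 19–20: lamp fish
  position 25–26: lamp fish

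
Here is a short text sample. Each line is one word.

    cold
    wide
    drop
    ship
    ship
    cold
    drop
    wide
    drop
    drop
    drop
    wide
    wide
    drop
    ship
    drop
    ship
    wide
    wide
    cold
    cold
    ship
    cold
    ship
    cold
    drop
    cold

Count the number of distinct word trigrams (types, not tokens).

27 tokens → 25 trigram windows in total.
Repeated trigrams (each contributes count−1 duplicates):
  cold ship cold: 2
  ship cold drop: 2
  wide drop ship: 2
3 duplicate windows → 25 − 3 = 22 distinct.

22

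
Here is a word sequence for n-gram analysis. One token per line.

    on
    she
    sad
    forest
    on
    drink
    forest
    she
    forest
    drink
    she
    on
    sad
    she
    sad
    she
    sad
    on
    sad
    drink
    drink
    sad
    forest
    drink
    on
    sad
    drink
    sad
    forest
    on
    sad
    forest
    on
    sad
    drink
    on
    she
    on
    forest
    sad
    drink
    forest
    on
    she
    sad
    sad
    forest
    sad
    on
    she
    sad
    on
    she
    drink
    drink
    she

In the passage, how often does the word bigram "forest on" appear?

4

Scanning the 55 overlapping bigram windows for "forest on":
  position 4–5: forest on
  position 29–30: forest on
  position 32–33: forest on
  position 42–43: forest on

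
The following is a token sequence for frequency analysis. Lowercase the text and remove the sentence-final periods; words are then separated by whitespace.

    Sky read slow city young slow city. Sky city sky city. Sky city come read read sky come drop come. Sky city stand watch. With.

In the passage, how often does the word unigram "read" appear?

3

Scanning the 25 tokens for "read":
  position 2: read
  position 15: read
  position 16: read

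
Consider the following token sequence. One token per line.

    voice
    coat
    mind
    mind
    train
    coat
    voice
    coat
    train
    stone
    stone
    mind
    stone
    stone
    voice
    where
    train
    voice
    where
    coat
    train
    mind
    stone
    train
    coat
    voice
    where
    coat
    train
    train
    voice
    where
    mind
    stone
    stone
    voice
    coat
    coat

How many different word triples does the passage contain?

30

38 tokens → 36 trigram windows in total.
Repeated trigrams (each contributes count−1 duplicates):
  mind stone stone: 2
  stone stone voice: 2
  train coat voice: 2
  train voice where: 2
  voice where coat: 2
  where coat train: 2
6 duplicate windows → 36 − 6 = 30 distinct.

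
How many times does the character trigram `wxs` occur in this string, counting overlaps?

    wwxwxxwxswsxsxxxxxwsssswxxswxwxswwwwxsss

Sliding a length-3 window over the 40 characters (38 positions):
  position 7–9: wxs
  position 30–32: wxs
  position 36–38: wxs

3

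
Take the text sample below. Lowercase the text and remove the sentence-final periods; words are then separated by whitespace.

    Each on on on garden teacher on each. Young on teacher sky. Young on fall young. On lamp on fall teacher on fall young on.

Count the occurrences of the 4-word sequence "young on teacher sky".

1

Scanning the 22 overlapping 4-gram windows for "young on teacher sky":
  position 9–12: young on teacher sky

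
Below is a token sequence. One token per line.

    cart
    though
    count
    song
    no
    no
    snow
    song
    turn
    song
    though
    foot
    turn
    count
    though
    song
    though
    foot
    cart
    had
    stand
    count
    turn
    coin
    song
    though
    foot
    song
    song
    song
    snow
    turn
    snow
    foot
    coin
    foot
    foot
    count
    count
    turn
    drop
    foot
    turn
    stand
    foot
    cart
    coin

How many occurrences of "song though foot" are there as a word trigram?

3

Scanning the 45 overlapping trigram windows for "song though foot":
  position 10–12: song though foot
  position 16–18: song though foot
  position 25–27: song though foot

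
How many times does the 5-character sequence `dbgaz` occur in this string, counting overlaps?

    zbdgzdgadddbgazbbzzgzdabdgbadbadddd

Sliding a length-5 window over the 35 characters (31 positions):
  position 11–15: dbgaz

1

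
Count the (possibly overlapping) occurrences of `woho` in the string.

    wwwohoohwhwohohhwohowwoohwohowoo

4

Sliding a length-4 window over the 32 characters (29 positions):
  position 3–6: woho
  position 11–14: woho
  position 17–20: woho
  position 26–29: woho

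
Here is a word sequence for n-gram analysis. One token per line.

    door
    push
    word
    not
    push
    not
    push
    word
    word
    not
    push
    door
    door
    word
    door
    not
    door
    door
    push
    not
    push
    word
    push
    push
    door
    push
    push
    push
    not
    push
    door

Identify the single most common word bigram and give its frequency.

Bigram frequencies (highest first):
  not push: 5
  door push: 3
  push word: 3
  push not: 3
  push door: 3
  push push: 3
  … (8 more, each ≤ 2)

"not push", 5 times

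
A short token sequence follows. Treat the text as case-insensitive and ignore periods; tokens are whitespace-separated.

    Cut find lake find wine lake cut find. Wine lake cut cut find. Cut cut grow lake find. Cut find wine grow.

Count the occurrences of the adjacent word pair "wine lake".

Scanning the 21 overlapping bigram windows for "wine lake":
  position 5–6: wine lake
  position 9–10: wine lake

2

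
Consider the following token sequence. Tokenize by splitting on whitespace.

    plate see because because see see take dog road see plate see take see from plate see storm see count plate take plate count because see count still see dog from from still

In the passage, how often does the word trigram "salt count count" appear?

0

Scanning the 31 overlapping trigram windows for "salt count count":
  (none found)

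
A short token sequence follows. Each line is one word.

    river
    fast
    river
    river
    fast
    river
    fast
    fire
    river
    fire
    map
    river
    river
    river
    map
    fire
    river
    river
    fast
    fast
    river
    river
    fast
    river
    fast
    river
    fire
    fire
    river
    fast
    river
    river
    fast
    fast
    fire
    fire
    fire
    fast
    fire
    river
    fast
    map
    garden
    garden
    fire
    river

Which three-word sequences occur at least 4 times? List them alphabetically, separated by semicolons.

river fast river; river river fast

Trigram counts meeting the condition (at least 4 times):
  river fast river: 5
  river river fast: 4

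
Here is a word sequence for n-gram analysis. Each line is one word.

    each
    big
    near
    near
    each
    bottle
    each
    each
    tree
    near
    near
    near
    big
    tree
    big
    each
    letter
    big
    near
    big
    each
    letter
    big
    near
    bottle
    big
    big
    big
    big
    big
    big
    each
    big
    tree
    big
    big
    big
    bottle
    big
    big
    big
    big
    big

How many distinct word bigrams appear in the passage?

43 tokens → 42 bigram windows in total.
Repeated bigrams (each contributes count−1 duplicates):
  big big: 11
  big each: 3
  big near: 3
  near near: 3
  big tree: 2
  bottle big: 2
  each big: 2
  each letter: 2
  … (3 more repeated)
23 duplicate windows → 42 − 23 = 19 distinct.

19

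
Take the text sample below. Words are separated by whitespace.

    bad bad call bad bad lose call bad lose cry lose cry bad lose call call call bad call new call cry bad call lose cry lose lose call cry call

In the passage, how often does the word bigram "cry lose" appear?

2

Scanning the 30 overlapping bigram windows for "cry lose":
  position 10–11: cry lose
  position 26–27: cry lose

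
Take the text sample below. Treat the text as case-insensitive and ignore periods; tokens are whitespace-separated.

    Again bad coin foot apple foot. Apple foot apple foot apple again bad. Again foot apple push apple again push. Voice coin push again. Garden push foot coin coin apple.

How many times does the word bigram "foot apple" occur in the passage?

Scanning the 29 overlapping bigram windows for "foot apple":
  position 4–5: foot apple
  position 6–7: foot apple
  position 8–9: foot apple
  position 10–11: foot apple
  position 15–16: foot apple

5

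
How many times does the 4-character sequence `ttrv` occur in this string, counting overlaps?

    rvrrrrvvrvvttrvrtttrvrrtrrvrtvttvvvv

Sliding a length-4 window over the 36 characters (33 positions):
  position 12–15: ttrv
  position 18–21: ttrv

2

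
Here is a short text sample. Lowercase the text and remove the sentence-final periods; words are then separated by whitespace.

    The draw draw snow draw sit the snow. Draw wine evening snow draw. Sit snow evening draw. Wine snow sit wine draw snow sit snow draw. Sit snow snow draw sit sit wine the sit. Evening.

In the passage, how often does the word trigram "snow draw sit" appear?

4

Scanning the 34 overlapping trigram windows for "snow draw sit":
  position 4–6: snow draw sit
  position 12–14: snow draw sit
  position 25–27: snow draw sit
  position 29–31: snow draw sit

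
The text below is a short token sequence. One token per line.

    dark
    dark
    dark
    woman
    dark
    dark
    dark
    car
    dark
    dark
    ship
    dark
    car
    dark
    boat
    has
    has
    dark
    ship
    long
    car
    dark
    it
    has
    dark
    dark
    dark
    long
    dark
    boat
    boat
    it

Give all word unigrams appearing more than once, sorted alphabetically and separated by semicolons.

Unigram counts meeting the condition (more than once):
  boat: 3
  car: 3
  dark: 16
  has: 3
  it: 2
  long: 2
  ship: 2

boat; car; dark; has; it; long; ship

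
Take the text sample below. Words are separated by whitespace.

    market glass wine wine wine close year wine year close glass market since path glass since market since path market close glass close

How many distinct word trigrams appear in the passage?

23 tokens → 21 trigram windows in total.
Repeated trigrams (each contributes count−1 duplicates):
  market since path: 2
1 duplicate windows → 21 − 1 = 20 distinct.

20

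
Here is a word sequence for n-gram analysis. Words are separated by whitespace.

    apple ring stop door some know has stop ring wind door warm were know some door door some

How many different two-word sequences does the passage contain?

16

18 tokens → 17 bigram windows in total.
Repeated bigrams (each contributes count−1 duplicates):
  door some: 2
1 duplicate windows → 17 − 1 = 16 distinct.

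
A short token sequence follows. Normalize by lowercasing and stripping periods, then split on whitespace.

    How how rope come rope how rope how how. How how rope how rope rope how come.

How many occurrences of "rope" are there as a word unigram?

6

Scanning the 17 tokens for "rope":
  position 3: rope
  position 5: rope
  position 7: rope
  position 12: rope
  position 14: rope
  position 15: rope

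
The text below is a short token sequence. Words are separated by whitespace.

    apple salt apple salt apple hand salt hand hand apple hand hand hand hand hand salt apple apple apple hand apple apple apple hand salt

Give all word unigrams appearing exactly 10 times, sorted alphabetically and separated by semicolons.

apple; hand

Unigram counts meeting the condition (exactly 10 times):
  apple: 10
  hand: 10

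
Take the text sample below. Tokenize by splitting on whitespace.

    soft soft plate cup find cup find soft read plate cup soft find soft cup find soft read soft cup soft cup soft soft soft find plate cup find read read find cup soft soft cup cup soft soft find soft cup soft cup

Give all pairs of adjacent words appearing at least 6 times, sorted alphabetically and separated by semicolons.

Bigram counts meeting the condition (at least 6 times):
  cup soft: 6
  soft cup: 6

cup soft; soft cup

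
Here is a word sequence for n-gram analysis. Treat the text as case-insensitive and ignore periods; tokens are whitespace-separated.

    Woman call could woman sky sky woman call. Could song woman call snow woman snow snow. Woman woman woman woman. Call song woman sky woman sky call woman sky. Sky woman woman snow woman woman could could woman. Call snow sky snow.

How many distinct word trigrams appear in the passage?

34

42 tokens → 40 trigram windows in total.
Repeated trigrams (each contributes count−1 duplicates):
  sky sky woman: 2
  snow woman woman: 2
  woman call could: 2
  woman call snow: 2
  woman sky sky: 2
  woman woman woman: 2
6 duplicate windows → 40 − 6 = 34 distinct.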